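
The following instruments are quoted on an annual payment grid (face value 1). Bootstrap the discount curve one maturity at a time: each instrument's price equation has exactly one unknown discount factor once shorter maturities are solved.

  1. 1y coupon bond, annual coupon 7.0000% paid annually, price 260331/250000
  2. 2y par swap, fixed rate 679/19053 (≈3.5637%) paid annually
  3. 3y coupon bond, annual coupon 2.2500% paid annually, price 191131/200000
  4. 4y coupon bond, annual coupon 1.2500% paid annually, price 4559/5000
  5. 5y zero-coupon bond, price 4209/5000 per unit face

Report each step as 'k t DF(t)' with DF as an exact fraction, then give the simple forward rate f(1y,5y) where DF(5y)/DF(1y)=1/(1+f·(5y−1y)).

step 1 [1y] bond c/1=7/100: DF=(260331/250000 − 7/100·(0))/(1+7/100) = 2433/2500 ≈ 0.973200
step 2 [2y] swap r/1=679/19053: DF=(1 − 679/19053·(0.973200))/(1+679/19053) = 9321/10000 ≈ 0.932100
step 3 [3y] bond c/1=9/400: DF=(191131/200000 − 9/400·(0.973200+0.932100))/(1+9/400) = 8927/10000 ≈ 0.892700
step 4 [4y] bond c/1=1/80: DF=(4559/5000 − 1/80·(0.973200+0.932100+0.892700))/(1+1/80) = 433/500 ≈ 0.866000
step 5 [5y] zero: DF = P = 4209/5000 ≈ 0.841800

1 1 2433/2500
2 2 9321/10000
3 3 8927/10000
4 4 433/500
5 5 4209/5000
f(1y,5y) = ((2433/2500)/(4209/5000) − 1)/(4) = 219/5612 ≈ 3.9024%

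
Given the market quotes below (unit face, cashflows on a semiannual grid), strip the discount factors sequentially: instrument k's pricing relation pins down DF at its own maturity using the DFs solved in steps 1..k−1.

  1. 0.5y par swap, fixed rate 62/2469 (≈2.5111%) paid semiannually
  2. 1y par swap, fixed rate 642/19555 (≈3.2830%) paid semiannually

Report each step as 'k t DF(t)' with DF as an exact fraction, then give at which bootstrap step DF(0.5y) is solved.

step 1 [0.5y] swap r/2=31/2469: DF=(1 − 31/2469·(0))/(1+31/2469) = 2469/2500 ≈ 0.987600
step 2 [1y] swap r/2=321/19555: DF=(1 − 321/19555·(0.987600))/(1+321/19555) = 9679/10000 ≈ 0.967900

1 1/2 2469/2500
2 1 9679/10000
DF(0.5y) is solved at step 1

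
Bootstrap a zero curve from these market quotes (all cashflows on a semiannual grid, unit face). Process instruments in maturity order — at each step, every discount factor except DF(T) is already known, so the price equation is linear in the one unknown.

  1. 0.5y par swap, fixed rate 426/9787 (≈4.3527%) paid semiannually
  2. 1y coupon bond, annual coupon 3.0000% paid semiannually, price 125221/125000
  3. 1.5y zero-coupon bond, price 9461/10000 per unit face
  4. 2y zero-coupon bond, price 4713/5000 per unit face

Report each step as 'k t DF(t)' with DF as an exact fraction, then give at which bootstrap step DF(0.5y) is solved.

step 1 [0.5y] swap r/2=213/9787: DF=(1 − 213/9787·(0))/(1+213/9787) = 9787/10000 ≈ 0.978700
step 2 [1y] bond c/2=3/200: DF=(125221/125000 − 3/200·(0.978700))/(1+3/200) = 389/400 ≈ 0.972500
step 3 [1.5y] zero: DF = P = 9461/10000 ≈ 0.946100
step 4 [2y] zero: DF = P = 4713/5000 ≈ 0.942600

1 1/2 9787/10000
2 1 389/400
3 3/2 9461/10000
4 2 4713/5000
DF(0.5y) is solved at step 1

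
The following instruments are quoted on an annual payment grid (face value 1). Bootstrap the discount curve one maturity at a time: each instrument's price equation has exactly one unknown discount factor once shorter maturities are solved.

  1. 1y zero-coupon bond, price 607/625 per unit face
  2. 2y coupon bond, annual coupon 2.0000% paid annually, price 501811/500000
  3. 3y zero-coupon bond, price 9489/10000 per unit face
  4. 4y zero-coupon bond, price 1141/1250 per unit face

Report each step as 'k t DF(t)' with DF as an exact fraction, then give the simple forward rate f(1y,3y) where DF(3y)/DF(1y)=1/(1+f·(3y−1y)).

step 1 [1y] zero: DF = P = 607/625 ≈ 0.971200
step 2 [2y] bond c/1=1/50: DF=(501811/500000 − 1/50·(0.971200))/(1+1/50) = 9649/10000 ≈ 0.964900
step 3 [3y] zero: DF = P = 9489/10000 ≈ 0.948900
step 4 [4y] zero: DF = P = 1141/1250 ≈ 0.912800

1 1 607/625
2 2 9649/10000
3 3 9489/10000
4 4 1141/1250
f(1y,3y) = ((607/625)/(9489/10000) − 1)/(2) = 223/18978 ≈ 1.1750%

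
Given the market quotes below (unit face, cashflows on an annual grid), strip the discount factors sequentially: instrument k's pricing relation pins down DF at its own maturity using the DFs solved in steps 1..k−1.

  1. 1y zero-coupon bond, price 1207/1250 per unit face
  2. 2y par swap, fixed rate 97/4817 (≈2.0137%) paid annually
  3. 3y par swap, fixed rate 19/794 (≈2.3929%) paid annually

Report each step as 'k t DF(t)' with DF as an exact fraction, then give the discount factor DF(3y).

1 1 1207/1250
2 2 2403/2500
3 3 2329/2500
DF(3y) = 2329/2500 ≈ 0.931600

step 1 [1y] zero: DF = P = 1207/1250 ≈ 0.965600
step 2 [2y] swap r/1=97/4817: DF=(1 − 97/4817·(0.965600))/(1+97/4817) = 2403/2500 ≈ 0.961200
step 3 [3y] swap r/1=19/794: DF=(1 − 19/794·(0.965600+0.961200))/(1+19/794) = 2329/2500 ≈ 0.931600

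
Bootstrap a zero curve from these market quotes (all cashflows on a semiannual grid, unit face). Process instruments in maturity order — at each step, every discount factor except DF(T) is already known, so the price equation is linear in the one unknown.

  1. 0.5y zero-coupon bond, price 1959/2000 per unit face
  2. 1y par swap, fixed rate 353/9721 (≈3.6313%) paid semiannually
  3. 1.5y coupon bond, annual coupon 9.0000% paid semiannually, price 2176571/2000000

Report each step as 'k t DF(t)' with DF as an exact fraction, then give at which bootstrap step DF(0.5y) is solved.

step 1 [0.5y] zero: DF = P = 1959/2000 ≈ 0.979500
step 2 [1y] swap r/2=353/19442: DF=(1 − 353/19442·(0.979500))/(1+353/19442) = 9647/10000 ≈ 0.964700
step 3 [1.5y] bond c/2=9/200: DF=(2176571/2000000 − 9/200·(0.979500+0.964700))/(1+9/200) = 9577/10000 ≈ 0.957700

1 1/2 1959/2000
2 1 9647/10000
3 3/2 9577/10000
DF(0.5y) is solved at step 1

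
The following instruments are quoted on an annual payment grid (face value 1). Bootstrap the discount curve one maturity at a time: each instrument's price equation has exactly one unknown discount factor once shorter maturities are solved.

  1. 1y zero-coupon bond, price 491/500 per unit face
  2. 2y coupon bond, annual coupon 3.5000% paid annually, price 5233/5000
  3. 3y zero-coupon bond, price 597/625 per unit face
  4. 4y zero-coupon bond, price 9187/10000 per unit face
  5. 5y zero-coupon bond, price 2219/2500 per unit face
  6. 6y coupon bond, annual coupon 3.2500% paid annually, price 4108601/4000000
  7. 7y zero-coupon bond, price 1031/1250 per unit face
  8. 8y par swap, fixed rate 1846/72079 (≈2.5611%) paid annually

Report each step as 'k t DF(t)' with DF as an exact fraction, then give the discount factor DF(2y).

step 1 [1y] zero: DF = P = 491/500 ≈ 0.982000
step 2 [2y] bond c/1=7/200: DF=(5233/5000 − 7/200·(0.982000))/(1+7/200) = 489/500 ≈ 0.978000
step 3 [3y] zero: DF = P = 597/625 ≈ 0.955200
step 4 [4y] zero: DF = P = 9187/10000 ≈ 0.918700
step 5 [5y] zero: DF = P = 2219/2500 ≈ 0.887600
step 6 [6y] bond c/1=13/400: DF=(4108601/4000000 − 13/400·(0.982000+0.978000+0.955200+0.918700+0.887600))/(1+13/400) = 4231/5000 ≈ 0.846200
step 7 [7y] zero: DF = P = 1031/1250 ≈ 0.824800
step 8 [8y] swap r/1=1846/72079: DF=(1 − 1846/72079·(0.982000+0.978000+0.955200+0.918700+0.887600+0.846200+0.824800))/(1+1846/72079) = 4077/5000 ≈ 0.815400

1 1 491/500
2 2 489/500
3 3 597/625
4 4 9187/10000
5 5 2219/2500
6 6 4231/5000
7 7 1031/1250
8 8 4077/5000
DF(2y) = 489/500 ≈ 0.978000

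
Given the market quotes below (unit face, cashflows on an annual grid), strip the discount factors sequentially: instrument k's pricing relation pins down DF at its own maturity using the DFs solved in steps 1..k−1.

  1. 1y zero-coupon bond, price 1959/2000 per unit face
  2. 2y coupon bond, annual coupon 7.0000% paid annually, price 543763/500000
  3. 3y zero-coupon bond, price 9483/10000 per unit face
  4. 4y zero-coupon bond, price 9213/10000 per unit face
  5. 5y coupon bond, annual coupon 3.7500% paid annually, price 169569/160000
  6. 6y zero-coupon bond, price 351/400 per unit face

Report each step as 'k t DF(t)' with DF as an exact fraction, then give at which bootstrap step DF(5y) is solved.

1 1 1959/2000
2 2 9523/10000
3 3 9483/10000
4 4 9213/10000
5 5 8841/10000
6 6 351/400
DF(5y) is solved at step 5

step 1 [1y] zero: DF = P = 1959/2000 ≈ 0.979500
step 2 [2y] bond c/1=7/100: DF=(543763/500000 − 7/100·(0.979500))/(1+7/100) = 9523/10000 ≈ 0.952300
step 3 [3y] zero: DF = P = 9483/10000 ≈ 0.948300
step 4 [4y] zero: DF = P = 9213/10000 ≈ 0.921300
step 5 [5y] bond c/1=3/80: DF=(169569/160000 − 3/80·(0.979500+0.952300+0.948300+0.921300))/(1+3/80) = 8841/10000 ≈ 0.884100
step 6 [6y] zero: DF = P = 351/400 ≈ 0.877500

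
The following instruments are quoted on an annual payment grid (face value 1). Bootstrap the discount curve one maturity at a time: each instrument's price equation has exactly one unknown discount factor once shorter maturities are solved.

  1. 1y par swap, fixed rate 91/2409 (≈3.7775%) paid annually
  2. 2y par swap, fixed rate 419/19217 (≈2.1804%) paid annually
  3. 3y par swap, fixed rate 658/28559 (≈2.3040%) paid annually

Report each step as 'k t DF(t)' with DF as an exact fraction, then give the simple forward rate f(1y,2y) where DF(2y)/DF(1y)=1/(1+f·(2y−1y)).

step 1 [1y] swap r/1=91/2409: DF=(1 − 91/2409·(0))/(1+91/2409) = 2409/2500 ≈ 0.963600
step 2 [2y] swap r/1=419/19217: DF=(1 − 419/19217·(0.963600))/(1+419/19217) = 9581/10000 ≈ 0.958100
step 3 [3y] swap r/1=658/28559: DF=(1 − 658/28559·(0.963600+0.958100))/(1+658/28559) = 4671/5000 ≈ 0.934200

1 1 2409/2500
2 2 9581/10000
3 3 4671/5000
f(1y,2y) = ((2409/2500)/(9581/10000) − 1)/(1) = 5/871 ≈ 0.5741%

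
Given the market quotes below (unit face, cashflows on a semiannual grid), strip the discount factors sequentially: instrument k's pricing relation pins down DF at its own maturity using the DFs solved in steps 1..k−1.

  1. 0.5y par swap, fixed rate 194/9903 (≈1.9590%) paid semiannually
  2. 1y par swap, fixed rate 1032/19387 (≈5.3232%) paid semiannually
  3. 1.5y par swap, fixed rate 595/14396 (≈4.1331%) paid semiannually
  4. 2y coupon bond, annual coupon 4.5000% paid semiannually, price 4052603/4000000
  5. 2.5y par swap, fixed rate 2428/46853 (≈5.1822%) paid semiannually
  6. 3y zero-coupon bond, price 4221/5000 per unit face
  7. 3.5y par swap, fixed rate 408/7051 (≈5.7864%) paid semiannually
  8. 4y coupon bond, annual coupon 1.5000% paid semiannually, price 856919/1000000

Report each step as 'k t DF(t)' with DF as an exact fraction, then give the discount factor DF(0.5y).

1 1/2 9903/10000
2 1 2371/2500
3 3/2 1881/2000
4 2 371/400
5 5/2 4393/5000
6 3 4221/5000
7 7/2 2041/2500
8 4 8033/10000
DF(0.5y) = 9903/10000 ≈ 0.990300

step 1 [0.5y] swap r/2=97/9903: DF=(1 − 97/9903·(0))/(1+97/9903) = 9903/10000 ≈ 0.990300
step 2 [1y] swap r/2=516/19387: DF=(1 − 516/19387·(0.990300))/(1+516/19387) = 2371/2500 ≈ 0.948400
step 3 [1.5y] swap r/2=595/28792: DF=(1 − 595/28792·(0.990300+0.948400))/(1+595/28792) = 1881/2000 ≈ 0.940500
step 4 [2y] bond c/2=9/400: DF=(4052603/4000000 − 9/400·(0.990300+0.948400+0.940500))/(1+9/400) = 371/400 ≈ 0.927500
step 5 [2.5y] swap r/2=1214/46853: DF=(1 − 1214/46853·(0.990300+0.948400+0.940500+0.927500))/(1+1214/46853) = 4393/5000 ≈ 0.878600
step 6 [3y] zero: DF = P = 4221/5000 ≈ 0.844200
step 7 [3.5y] swap r/2=204/7051: DF=(1 − 204/7051·(0.990300+0.948400+0.940500+0.927500+0.878600+0.844200))/(1+204/7051) = 2041/2500 ≈ 0.816400
step 8 [4y] bond c/2=3/400: DF=(856919/1000000 − 3/400·(0.990300+0.948400+0.940500+0.927500+0.878600+0.844200+0.816400))/(1+3/400) = 8033/10000 ≈ 0.803300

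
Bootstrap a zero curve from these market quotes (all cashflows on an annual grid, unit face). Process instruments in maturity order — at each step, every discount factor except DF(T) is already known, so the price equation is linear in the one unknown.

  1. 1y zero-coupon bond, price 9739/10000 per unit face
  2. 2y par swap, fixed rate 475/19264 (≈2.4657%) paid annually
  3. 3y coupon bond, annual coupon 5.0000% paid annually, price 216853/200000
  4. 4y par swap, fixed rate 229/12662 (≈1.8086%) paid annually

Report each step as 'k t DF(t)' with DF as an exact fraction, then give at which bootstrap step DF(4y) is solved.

step 1 [1y] zero: DF = P = 9739/10000 ≈ 0.973900
step 2 [2y] swap r/1=475/19264: DF=(1 − 475/19264·(0.973900))/(1+475/19264) = 381/400 ≈ 0.952500
step 3 [3y] bond c/1=1/20: DF=(216853/200000 − 1/20·(0.973900+0.952500))/(1+1/20) = 9409/10000 ≈ 0.940900
step 4 [4y] swap r/1=229/12662: DF=(1 − 229/12662·(0.973900+0.952500+0.940900))/(1+229/12662) = 9313/10000 ≈ 0.931300

1 1 9739/10000
2 2 381/400
3 3 9409/10000
4 4 9313/10000
DF(4y) is solved at step 4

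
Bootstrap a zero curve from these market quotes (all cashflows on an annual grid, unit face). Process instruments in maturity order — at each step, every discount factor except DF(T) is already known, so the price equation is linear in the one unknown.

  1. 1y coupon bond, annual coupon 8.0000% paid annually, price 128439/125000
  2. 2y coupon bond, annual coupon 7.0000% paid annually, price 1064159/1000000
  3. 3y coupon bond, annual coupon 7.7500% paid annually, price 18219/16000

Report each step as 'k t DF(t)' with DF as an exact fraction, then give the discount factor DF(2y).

1 1 4757/5000
2 2 9323/10000
3 3 9213/10000
DF(2y) = 9323/10000 ≈ 0.932300

step 1 [1y] bond c/1=2/25: DF=(128439/125000 − 2/25·(0))/(1+2/25) = 4757/5000 ≈ 0.951400
step 2 [2y] bond c/1=7/100: DF=(1064159/1000000 − 7/100·(0.951400))/(1+7/100) = 9323/10000 ≈ 0.932300
step 3 [3y] bond c/1=31/400: DF=(18219/16000 − 31/400·(0.951400+0.932300))/(1+31/400) = 9213/10000 ≈ 0.921300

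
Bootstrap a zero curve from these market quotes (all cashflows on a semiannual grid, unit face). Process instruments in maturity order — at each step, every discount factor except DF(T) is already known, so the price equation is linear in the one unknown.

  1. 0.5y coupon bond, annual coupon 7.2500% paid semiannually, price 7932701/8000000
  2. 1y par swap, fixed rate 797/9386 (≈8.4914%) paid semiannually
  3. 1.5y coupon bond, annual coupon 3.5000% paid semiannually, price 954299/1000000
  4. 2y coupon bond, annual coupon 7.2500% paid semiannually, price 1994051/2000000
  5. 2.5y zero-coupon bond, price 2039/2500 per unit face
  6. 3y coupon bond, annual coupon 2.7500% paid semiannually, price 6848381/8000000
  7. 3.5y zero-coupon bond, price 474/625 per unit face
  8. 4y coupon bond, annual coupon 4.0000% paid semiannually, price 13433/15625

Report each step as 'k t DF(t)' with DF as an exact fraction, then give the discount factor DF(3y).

step 1 [0.5y] bond c/2=29/800: DF=(7932701/8000000 − 29/800·(0))/(1+29/800) = 9569/10000 ≈ 0.956900
step 2 [1y] swap r/2=797/18772: DF=(1 − 797/18772·(0.956900))/(1+797/18772) = 9203/10000 ≈ 0.920300
step 3 [1.5y] bond c/2=7/400: DF=(954299/1000000 − 7/400·(0.956900+0.920300))/(1+7/400) = 566/625 ≈ 0.905600
step 4 [2y] bond c/2=29/800: DF=(1994051/2000000 − 29/800·(0.956900+0.920300+0.905600))/(1+29/800) = 1081/1250 ≈ 0.864800
step 5 [2.5y] zero: DF = P = 2039/2500 ≈ 0.815600
step 6 [3y] bond c/2=11/800: DF=(6848381/8000000 − 11/800·(0.956900+0.920300+0.905600+0.864800+0.815600))/(1+11/800) = 7839/10000 ≈ 0.783900
step 7 [3.5y] zero: DF = P = 474/625 ≈ 0.758400
step 8 [4y] bond c/2=1/50: DF=(13433/15625 − 1/50·(0.956900+0.920300+0.905600+0.864800+0.815600+0.783900+0.758400))/(1+1/50) = 7251/10000 ≈ 0.725100

1 1/2 9569/10000
2 1 9203/10000
3 3/2 566/625
4 2 1081/1250
5 5/2 2039/2500
6 3 7839/10000
7 7/2 474/625
8 4 7251/10000
DF(3y) = 7839/10000 ≈ 0.783900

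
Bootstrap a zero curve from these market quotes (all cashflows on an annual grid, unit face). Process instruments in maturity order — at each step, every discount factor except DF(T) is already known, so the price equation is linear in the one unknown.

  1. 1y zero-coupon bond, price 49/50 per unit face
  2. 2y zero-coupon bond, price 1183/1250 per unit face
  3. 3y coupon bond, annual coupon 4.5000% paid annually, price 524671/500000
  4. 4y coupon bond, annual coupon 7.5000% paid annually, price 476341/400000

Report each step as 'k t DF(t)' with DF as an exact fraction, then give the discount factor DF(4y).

step 1 [1y] zero: DF = P = 49/50 ≈ 0.980000
step 2 [2y] zero: DF = P = 1183/1250 ≈ 0.946400
step 3 [3y] bond c/1=9/200: DF=(524671/500000 − 9/200·(0.980000+0.946400))/(1+9/200) = 2303/2500 ≈ 0.921200
step 4 [4y] bond c/1=3/40: DF=(476341/400000 − 3/40·(0.980000+0.946400+0.921200))/(1+3/40) = 9091/10000 ≈ 0.909100

1 1 49/50
2 2 1183/1250
3 3 2303/2500
4 4 9091/10000
DF(4y) = 9091/10000 ≈ 0.909100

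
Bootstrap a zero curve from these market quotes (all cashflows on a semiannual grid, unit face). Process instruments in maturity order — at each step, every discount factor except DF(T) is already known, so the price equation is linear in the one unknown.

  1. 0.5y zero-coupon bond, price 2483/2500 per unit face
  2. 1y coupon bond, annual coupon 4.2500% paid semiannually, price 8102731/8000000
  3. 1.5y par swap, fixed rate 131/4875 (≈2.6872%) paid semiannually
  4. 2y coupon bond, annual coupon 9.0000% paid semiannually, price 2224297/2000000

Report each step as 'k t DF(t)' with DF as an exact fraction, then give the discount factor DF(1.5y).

step 1 [0.5y] zero: DF = P = 2483/2500 ≈ 0.993200
step 2 [1y] bond c/2=17/800: DF=(8102731/8000000 − 17/800·(0.993200))/(1+17/800) = 9711/10000 ≈ 0.971100
step 3 [1.5y] swap r/2=131/9750: DF=(1 − 131/9750·(0.993200+0.971100))/(1+131/9750) = 9607/10000 ≈ 0.960700
step 4 [2y] bond c/2=9/200: DF=(2224297/2000000 − 9/200·(0.993200+0.971100+0.960700))/(1+9/200) = 9383/10000 ≈ 0.938300

1 1/2 2483/2500
2 1 9711/10000
3 3/2 9607/10000
4 2 9383/10000
DF(1.5y) = 9607/10000 ≈ 0.960700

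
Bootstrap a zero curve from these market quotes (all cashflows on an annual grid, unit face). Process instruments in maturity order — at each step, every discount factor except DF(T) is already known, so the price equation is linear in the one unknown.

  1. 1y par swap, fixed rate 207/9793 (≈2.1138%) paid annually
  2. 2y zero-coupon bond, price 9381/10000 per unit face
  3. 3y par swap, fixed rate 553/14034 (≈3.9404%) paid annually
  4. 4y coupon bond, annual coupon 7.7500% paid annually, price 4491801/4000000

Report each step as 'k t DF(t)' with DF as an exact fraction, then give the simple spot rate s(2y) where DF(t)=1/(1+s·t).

1 1 9793/10000
2 2 9381/10000
3 3 4447/5000
4 4 8403/10000
s(2y) = (1/(9381/10000) − 1)/(2) = 619/18762 ≈ 3.2992%

step 1 [1y] swap r/1=207/9793: DF=(1 − 207/9793·(0))/(1+207/9793) = 9793/10000 ≈ 0.979300
step 2 [2y] zero: DF = P = 9381/10000 ≈ 0.938100
step 3 [3y] swap r/1=553/14034: DF=(1 − 553/14034·(0.979300+0.938100))/(1+553/14034) = 4447/5000 ≈ 0.889400
step 4 [4y] bond c/1=31/400: DF=(4491801/4000000 − 31/400·(0.979300+0.938100+0.889400))/(1+31/400) = 8403/10000 ≈ 0.840300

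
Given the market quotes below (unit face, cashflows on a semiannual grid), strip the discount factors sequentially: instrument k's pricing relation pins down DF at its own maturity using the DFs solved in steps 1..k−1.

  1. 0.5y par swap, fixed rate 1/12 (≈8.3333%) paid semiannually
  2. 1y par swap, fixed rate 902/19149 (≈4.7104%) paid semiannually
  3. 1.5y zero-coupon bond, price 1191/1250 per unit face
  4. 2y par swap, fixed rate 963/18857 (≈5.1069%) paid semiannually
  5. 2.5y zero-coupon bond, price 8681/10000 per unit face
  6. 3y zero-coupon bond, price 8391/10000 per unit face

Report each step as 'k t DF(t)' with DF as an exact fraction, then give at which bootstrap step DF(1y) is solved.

1 1/2 24/25
2 1 9549/10000
3 3/2 1191/1250
4 2 9037/10000
5 5/2 8681/10000
6 3 8391/10000
DF(1y) is solved at step 2

step 1 [0.5y] swap r/2=1/24: DF=(1 − 1/24·(0))/(1+1/24) = 24/25 ≈ 0.960000
step 2 [1y] swap r/2=451/19149: DF=(1 − 451/19149·(0.960000))/(1+451/19149) = 9549/10000 ≈ 0.954900
step 3 [1.5y] zero: DF = P = 1191/1250 ≈ 0.952800
step 4 [2y] swap r/2=963/37714: DF=(1 − 963/37714·(0.960000+0.954900+0.952800))/(1+963/37714) = 9037/10000 ≈ 0.903700
step 5 [2.5y] zero: DF = P = 8681/10000 ≈ 0.868100
step 6 [3y] zero: DF = P = 8391/10000 ≈ 0.839100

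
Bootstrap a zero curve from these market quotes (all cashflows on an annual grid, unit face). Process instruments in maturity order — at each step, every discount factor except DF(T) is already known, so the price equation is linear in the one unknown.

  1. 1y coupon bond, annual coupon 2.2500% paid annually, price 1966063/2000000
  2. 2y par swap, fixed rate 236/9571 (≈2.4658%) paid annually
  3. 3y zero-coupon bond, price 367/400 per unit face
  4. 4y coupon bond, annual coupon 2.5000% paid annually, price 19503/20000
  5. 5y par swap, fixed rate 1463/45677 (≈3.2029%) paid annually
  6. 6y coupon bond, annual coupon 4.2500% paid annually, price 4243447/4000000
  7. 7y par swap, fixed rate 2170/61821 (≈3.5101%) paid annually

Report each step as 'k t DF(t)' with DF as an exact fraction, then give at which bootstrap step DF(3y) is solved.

1 1 4807/5000
2 2 1191/1250
3 3 367/400
4 4 8823/10000
5 5 8537/10000
6 6 4157/5000
7 7 783/1000
DF(3y) is solved at step 3

step 1 [1y] bond c/1=9/400: DF=(1966063/2000000 − 9/400·(0))/(1+9/400) = 4807/5000 ≈ 0.961400
step 2 [2y] swap r/1=236/9571: DF=(1 − 236/9571·(0.961400))/(1+236/9571) = 1191/1250 ≈ 0.952800
step 3 [3y] zero: DF = P = 367/400 ≈ 0.917500
step 4 [4y] bond c/1=1/40: DF=(19503/20000 − 1/40·(0.961400+0.952800+0.917500))/(1+1/40) = 8823/10000 ≈ 0.882300
step 5 [5y] swap r/1=1463/45677: DF=(1 − 1463/45677·(0.961400+0.952800+0.917500+0.882300))/(1+1463/45677) = 8537/10000 ≈ 0.853700
step 6 [6y] bond c/1=17/400: DF=(4243447/4000000 − 17/400·(0.961400+0.952800+0.917500+0.882300+0.853700))/(1+17/400) = 4157/5000 ≈ 0.831400
step 7 [7y] swap r/1=2170/61821: DF=(1 − 2170/61821·(0.961400+0.952800+0.917500+0.882300+0.853700+0.831400))/(1+2170/61821) = 783/1000 ≈ 0.783000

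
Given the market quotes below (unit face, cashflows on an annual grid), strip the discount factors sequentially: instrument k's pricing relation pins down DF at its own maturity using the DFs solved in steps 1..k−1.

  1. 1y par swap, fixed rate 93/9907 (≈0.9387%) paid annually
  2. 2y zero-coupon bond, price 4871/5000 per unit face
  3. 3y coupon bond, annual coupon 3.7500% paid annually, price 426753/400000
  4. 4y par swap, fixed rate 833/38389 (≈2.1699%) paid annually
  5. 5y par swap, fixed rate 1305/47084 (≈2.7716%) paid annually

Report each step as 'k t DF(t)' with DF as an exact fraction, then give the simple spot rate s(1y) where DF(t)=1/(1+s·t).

step 1 [1y] swap r/1=93/9907: DF=(1 − 93/9907·(0))/(1+93/9907) = 9907/10000 ≈ 0.990700
step 2 [2y] zero: DF = P = 4871/5000 ≈ 0.974200
step 3 [3y] bond c/1=3/80: DF=(426753/400000 − 3/80·(0.990700+0.974200))/(1+3/80) = 9573/10000 ≈ 0.957300
step 4 [4y] swap r/1=833/38389: DF=(1 − 833/38389·(0.990700+0.974200+0.957300))/(1+833/38389) = 9167/10000 ≈ 0.916700
step 5 [5y] swap r/1=1305/47084: DF=(1 − 1305/47084·(0.990700+0.974200+0.957300+0.916700))/(1+1305/47084) = 1739/2000 ≈ 0.869500

1 1 9907/10000
2 2 4871/5000
3 3 9573/10000
4 4 9167/10000
5 5 1739/2000
s(1y) = (1/(9907/10000) − 1)/(1) = 93/9907 ≈ 0.9387%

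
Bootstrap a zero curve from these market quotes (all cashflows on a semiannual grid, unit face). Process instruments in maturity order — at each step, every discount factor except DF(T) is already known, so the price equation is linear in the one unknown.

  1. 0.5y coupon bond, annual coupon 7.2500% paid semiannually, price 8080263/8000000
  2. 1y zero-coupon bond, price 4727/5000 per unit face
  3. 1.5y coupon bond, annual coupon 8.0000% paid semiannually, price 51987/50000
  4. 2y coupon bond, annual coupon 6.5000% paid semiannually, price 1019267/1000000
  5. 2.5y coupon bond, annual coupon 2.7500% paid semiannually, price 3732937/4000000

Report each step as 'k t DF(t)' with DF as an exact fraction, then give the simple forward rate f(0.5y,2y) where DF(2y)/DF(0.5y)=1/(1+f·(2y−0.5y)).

1 1/2 9747/10000
2 1 4727/5000
3 3/2 9259/10000
4 2 561/625
5 5/2 4349/5000
f(0.5y,2y) = ((9747/10000)/(561/625) − 1)/(3/2) = 257/4488 ≈ 5.7264%

step 1 [0.5y] bond c/2=29/800: DF=(8080263/8000000 − 29/800·(0))/(1+29/800) = 9747/10000 ≈ 0.974700
step 2 [1y] zero: DF = P = 4727/5000 ≈ 0.945400
step 3 [1.5y] bond c/2=1/25: DF=(51987/50000 − 1/25·(0.974700+0.945400))/(1+1/25) = 9259/10000 ≈ 0.925900
step 4 [2y] bond c/2=13/400: DF=(1019267/1000000 − 13/400·(0.974700+0.945400+0.925900))/(1+13/400) = 561/625 ≈ 0.897600
step 5 [2.5y] bond c/2=11/800: DF=(3732937/4000000 − 11/800·(0.974700+0.945400+0.925900+0.897600))/(1+11/800) = 4349/5000 ≈ 0.869800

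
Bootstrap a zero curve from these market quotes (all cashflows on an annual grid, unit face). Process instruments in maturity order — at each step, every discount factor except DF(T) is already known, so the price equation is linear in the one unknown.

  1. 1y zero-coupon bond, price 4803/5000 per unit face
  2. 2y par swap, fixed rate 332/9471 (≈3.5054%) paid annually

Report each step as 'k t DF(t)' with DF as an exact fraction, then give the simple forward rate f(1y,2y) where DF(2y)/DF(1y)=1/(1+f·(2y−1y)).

1 1 4803/5000
2 2 1167/1250
f(1y,2y) = ((4803/5000)/(1167/1250) − 1)/(1) = 45/1556 ≈ 2.8920%

step 1 [1y] zero: DF = P = 4803/5000 ≈ 0.960600
step 2 [2y] swap r/1=332/9471: DF=(1 − 332/9471·(0.960600))/(1+332/9471) = 1167/1250 ≈ 0.933600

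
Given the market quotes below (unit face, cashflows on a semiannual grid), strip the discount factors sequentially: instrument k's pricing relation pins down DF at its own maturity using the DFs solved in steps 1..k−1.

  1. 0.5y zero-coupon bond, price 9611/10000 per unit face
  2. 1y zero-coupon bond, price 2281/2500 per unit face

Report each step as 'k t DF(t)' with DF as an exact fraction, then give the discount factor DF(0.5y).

1 1/2 9611/10000
2 1 2281/2500
DF(0.5y) = 9611/10000 ≈ 0.961100

step 1 [0.5y] zero: DF = P = 9611/10000 ≈ 0.961100
step 2 [1y] zero: DF = P = 2281/2500 ≈ 0.912400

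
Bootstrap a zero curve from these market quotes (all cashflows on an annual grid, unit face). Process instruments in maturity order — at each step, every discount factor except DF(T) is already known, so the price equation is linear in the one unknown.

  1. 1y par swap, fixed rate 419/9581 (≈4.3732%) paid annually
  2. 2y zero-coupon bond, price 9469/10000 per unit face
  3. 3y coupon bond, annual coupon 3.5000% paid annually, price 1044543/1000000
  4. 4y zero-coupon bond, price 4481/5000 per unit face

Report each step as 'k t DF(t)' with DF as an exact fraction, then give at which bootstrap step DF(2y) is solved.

step 1 [1y] swap r/1=419/9581: DF=(1 − 419/9581·(0))/(1+419/9581) = 9581/10000 ≈ 0.958100
step 2 [2y] zero: DF = P = 9469/10000 ≈ 0.946900
step 3 [3y] bond c/1=7/200: DF=(1044543/1000000 − 7/200·(0.958100+0.946900))/(1+7/200) = 1181/1250 ≈ 0.944800
step 4 [4y] zero: DF = P = 4481/5000 ≈ 0.896200

1 1 9581/10000
2 2 9469/10000
3 3 1181/1250
4 4 4481/5000
DF(2y) is solved at step 2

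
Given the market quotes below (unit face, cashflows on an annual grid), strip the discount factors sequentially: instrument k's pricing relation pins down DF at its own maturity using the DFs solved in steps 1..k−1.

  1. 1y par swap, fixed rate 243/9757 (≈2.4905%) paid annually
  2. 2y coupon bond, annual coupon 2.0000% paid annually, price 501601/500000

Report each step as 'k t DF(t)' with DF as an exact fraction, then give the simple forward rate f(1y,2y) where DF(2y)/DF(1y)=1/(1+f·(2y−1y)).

step 1 [1y] swap r/1=243/9757: DF=(1 − 243/9757·(0))/(1+243/9757) = 9757/10000 ≈ 0.975700
step 2 [2y] bond c/1=1/50: DF=(501601/500000 − 1/50·(0.975700))/(1+1/50) = 2411/2500 ≈ 0.964400

1 1 9757/10000
2 2 2411/2500
f(1y,2y) = ((9757/10000)/(2411/2500) − 1)/(1) = 113/9644 ≈ 1.1717%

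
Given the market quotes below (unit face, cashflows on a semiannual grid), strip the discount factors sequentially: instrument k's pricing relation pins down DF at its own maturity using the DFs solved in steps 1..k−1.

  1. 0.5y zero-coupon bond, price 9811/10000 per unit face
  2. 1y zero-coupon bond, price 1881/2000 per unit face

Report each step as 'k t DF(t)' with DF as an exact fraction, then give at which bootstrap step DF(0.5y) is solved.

1 1/2 9811/10000
2 1 1881/2000
DF(0.5y) is solved at step 1

step 1 [0.5y] zero: DF = P = 9811/10000 ≈ 0.981100
step 2 [1y] zero: DF = P = 1881/2000 ≈ 0.940500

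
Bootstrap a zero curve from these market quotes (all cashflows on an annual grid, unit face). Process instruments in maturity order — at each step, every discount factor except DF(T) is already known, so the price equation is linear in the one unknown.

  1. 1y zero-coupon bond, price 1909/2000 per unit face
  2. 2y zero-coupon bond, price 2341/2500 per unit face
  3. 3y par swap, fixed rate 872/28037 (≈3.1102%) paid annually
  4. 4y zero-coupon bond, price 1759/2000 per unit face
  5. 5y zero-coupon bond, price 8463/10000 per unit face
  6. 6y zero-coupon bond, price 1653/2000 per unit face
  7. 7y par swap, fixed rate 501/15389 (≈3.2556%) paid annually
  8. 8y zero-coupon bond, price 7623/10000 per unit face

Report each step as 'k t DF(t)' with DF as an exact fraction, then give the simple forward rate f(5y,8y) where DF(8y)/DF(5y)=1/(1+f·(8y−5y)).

1 1 1909/2000
2 2 2341/2500
3 3 1141/1250
4 4 1759/2000
5 5 8463/10000
6 6 1653/2000
7 7 1999/2500
8 8 7623/10000
f(5y,8y) = ((8463/10000)/(7623/10000) − 1)/(3) = 40/1089 ≈ 3.6731%

step 1 [1y] zero: DF = P = 1909/2000 ≈ 0.954500
step 2 [2y] zero: DF = P = 2341/2500 ≈ 0.936400
step 3 [3y] swap r/1=872/28037: DF=(1 − 872/28037·(0.954500+0.936400))/(1+872/28037) = 1141/1250 ≈ 0.912800
step 4 [4y] zero: DF = P = 1759/2000 ≈ 0.879500
step 5 [5y] zero: DF = P = 8463/10000 ≈ 0.846300
step 6 [6y] zero: DF = P = 1653/2000 ≈ 0.826500
step 7 [7y] swap r/1=501/15389: DF=(1 − 501/15389·(0.954500+0.936400+0.912800+0.879500+0.846300+0.826500))/(1+501/15389) = 1999/2500 ≈ 0.799600
step 8 [8y] zero: DF = P = 7623/10000 ≈ 0.762300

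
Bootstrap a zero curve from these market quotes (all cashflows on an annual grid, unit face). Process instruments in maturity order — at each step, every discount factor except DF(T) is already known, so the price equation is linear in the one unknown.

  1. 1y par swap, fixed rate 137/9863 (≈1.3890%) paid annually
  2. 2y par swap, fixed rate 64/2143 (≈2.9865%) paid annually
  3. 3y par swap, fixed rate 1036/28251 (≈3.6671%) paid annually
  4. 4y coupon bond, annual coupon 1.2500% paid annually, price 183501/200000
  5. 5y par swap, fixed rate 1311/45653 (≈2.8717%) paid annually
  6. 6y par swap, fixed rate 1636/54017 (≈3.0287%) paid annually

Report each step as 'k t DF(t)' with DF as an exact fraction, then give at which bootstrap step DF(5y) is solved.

step 1 [1y] swap r/1=137/9863: DF=(1 − 137/9863·(0))/(1+137/9863) = 9863/10000 ≈ 0.986300
step 2 [2y] swap r/1=64/2143: DF=(1 − 64/2143·(0.986300))/(1+64/2143) = 589/625 ≈ 0.942400
step 3 [3y] swap r/1=1036/28251: DF=(1 − 1036/28251·(0.986300+0.942400))/(1+1036/28251) = 2241/2500 ≈ 0.896400
step 4 [4y] bond c/1=1/80: DF=(183501/200000 − 1/80·(0.986300+0.942400+0.896400))/(1+1/80) = 8713/10000 ≈ 0.871300
step 5 [5y] swap r/1=1311/45653: DF=(1 − 1311/45653·(0.986300+0.942400+0.896400+0.871300))/(1+1311/45653) = 8689/10000 ≈ 0.868900
step 6 [6y] swap r/1=1636/54017: DF=(1 − 1636/54017·(0.986300+0.942400+0.896400+0.871300+0.868900))/(1+1636/54017) = 2091/2500 ≈ 0.836400

1 1 9863/10000
2 2 589/625
3 3 2241/2500
4 4 8713/10000
5 5 8689/10000
6 6 2091/2500
DF(5y) is solved at step 5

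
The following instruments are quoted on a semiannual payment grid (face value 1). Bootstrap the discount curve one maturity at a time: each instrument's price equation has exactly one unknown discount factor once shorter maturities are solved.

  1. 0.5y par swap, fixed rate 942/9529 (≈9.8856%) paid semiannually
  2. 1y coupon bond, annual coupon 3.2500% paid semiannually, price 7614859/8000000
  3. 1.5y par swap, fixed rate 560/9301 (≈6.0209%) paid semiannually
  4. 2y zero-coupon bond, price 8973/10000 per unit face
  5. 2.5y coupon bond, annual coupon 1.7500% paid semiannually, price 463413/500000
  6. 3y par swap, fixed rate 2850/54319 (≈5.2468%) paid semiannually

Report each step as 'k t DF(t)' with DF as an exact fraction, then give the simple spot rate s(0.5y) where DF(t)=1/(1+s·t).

1 1/2 9529/10000
2 1 4607/5000
3 3/2 229/250
4 2 8973/10000
5 5/2 2217/2500
6 3 343/400
s(0.5y) = (1/(9529/10000) − 1)/(1/2) = 942/9529 ≈ 9.8856%

step 1 [0.5y] swap r/2=471/9529: DF=(1 − 471/9529·(0))/(1+471/9529) = 9529/10000 ≈ 0.952900
step 2 [1y] bond c/2=13/800: DF=(7614859/8000000 − 13/800·(0.952900))/(1+13/800) = 4607/5000 ≈ 0.921400
step 3 [1.5y] swap r/2=280/9301: DF=(1 − 280/9301·(0.952900+0.921400))/(1+280/9301) = 229/250 ≈ 0.916000
step 4 [2y] zero: DF = P = 8973/10000 ≈ 0.897300
step 5 [2.5y] bond c/2=7/800: DF=(463413/500000 − 7/800·(0.952900+0.921400+0.916000+0.897300))/(1+7/800) = 2217/2500 ≈ 0.886800
step 6 [3y] swap r/2=1425/54319: DF=(1 − 1425/54319·(0.952900+0.921400+0.916000+0.897300+0.886800))/(1+1425/54319) = 343/400 ≈ 0.857500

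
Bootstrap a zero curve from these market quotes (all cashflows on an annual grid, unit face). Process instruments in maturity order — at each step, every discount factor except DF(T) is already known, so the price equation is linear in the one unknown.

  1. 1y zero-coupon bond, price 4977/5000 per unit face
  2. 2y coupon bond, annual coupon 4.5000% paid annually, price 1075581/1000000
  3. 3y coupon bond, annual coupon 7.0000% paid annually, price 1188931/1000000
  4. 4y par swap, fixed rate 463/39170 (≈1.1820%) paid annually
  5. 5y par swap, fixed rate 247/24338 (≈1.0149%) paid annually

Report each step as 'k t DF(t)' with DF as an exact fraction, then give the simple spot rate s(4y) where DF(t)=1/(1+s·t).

1 1 4977/5000
2 2 1233/1250
3 3 1963/2000
4 4 9537/10000
5 5 4753/5000
s(4y) = (1/(9537/10000) − 1)/(4) = 463/38148 ≈ 1.2137%

step 1 [1y] zero: DF = P = 4977/5000 ≈ 0.995400
step 2 [2y] bond c/1=9/200: DF=(1075581/1000000 − 9/200·(0.995400))/(1+9/200) = 1233/1250 ≈ 0.986400
step 3 [3y] bond c/1=7/100: DF=(1188931/1000000 − 7/100·(0.995400+0.986400))/(1+7/100) = 1963/2000 ≈ 0.981500
step 4 [4y] swap r/1=463/39170: DF=(1 − 463/39170·(0.995400+0.986400+0.981500))/(1+463/39170) = 9537/10000 ≈ 0.953700
step 5 [5y] swap r/1=247/24338: DF=(1 − 247/24338·(0.995400+0.986400+0.981500+0.953700))/(1+247/24338) = 4753/5000 ≈ 0.950600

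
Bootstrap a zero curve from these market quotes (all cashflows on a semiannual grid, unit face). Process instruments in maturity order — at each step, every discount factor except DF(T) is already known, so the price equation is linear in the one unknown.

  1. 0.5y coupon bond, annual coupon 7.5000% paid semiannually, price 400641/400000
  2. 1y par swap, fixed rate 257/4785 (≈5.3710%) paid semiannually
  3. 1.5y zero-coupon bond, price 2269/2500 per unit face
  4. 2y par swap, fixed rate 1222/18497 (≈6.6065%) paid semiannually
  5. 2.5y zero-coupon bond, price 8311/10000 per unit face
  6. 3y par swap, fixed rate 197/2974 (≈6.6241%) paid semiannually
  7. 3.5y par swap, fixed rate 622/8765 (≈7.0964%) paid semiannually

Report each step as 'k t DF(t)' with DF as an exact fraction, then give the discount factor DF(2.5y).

step 1 [0.5y] bond c/2=3/80: DF=(400641/400000 − 3/80·(0))/(1+3/80) = 4827/5000 ≈ 0.965400
step 2 [1y] swap r/2=257/9570: DF=(1 − 257/9570·(0.965400))/(1+257/9570) = 4743/5000 ≈ 0.948600
step 3 [1.5y] zero: DF = P = 2269/2500 ≈ 0.907600
step 4 [2y] swap r/2=611/18497: DF=(1 − 611/18497·(0.965400+0.948600+0.907600))/(1+611/18497) = 4389/5000 ≈ 0.877800
step 5 [2.5y] zero: DF = P = 8311/10000 ≈ 0.831100
step 6 [3y] swap r/2=197/5948: DF=(1 − 197/5948·(0.965400+0.948600+0.907600+0.877800+0.831100))/(1+197/5948) = 8227/10000 ≈ 0.822700
step 7 [3.5y] swap r/2=311/8765: DF=(1 − 311/8765·(0.965400+0.948600+0.907600+0.877800+0.831100+0.822700))/(1+311/8765) = 7823/10000 ≈ 0.782300

1 1/2 4827/5000
2 1 4743/5000
3 3/2 2269/2500
4 2 4389/5000
5 5/2 8311/10000
6 3 8227/10000
7 7/2 7823/10000
DF(2.5y) = 8311/10000 ≈ 0.831100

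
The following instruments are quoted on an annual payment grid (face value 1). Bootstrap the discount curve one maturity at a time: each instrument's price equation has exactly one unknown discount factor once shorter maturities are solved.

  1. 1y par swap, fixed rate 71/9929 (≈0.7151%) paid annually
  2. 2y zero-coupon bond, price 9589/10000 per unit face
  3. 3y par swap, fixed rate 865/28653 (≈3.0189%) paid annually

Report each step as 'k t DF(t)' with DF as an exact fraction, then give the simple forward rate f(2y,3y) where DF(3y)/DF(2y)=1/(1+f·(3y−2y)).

1 1 9929/10000
2 2 9589/10000
3 3 1827/2000
f(2y,3y) = ((9589/10000)/(1827/2000) − 1)/(1) = 454/9135 ≈ 4.9699%

step 1 [1y] swap r/1=71/9929: DF=(1 − 71/9929·(0))/(1+71/9929) = 9929/10000 ≈ 0.992900
step 2 [2y] zero: DF = P = 9589/10000 ≈ 0.958900
step 3 [3y] swap r/1=865/28653: DF=(1 − 865/28653·(0.992900+0.958900))/(1+865/28653) = 1827/2000 ≈ 0.913500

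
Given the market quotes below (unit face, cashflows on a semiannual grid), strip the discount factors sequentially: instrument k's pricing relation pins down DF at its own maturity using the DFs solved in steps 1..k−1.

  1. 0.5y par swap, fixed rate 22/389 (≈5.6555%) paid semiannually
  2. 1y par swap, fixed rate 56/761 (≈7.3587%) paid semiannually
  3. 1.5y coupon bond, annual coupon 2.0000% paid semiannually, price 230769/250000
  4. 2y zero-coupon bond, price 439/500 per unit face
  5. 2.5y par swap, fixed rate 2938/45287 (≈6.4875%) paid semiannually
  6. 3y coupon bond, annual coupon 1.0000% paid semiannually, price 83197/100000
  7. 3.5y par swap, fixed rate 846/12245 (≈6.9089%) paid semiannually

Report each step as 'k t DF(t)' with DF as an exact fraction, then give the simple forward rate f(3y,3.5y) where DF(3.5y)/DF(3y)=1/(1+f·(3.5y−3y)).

1 1/2 389/400
2 1 93/100
3 3/2 8951/10000
4 2 439/500
5 5/2 8531/10000
6 3 8053/10000
7 7/2 1577/2000
f(3y,3.5y) = ((8053/10000)/(1577/2000) − 1)/(1/2) = 336/7885 ≈ 4.2613%

step 1 [0.5y] swap r/2=11/389: DF=(1 − 11/389·(0))/(1+11/389) = 389/400 ≈ 0.972500
step 2 [1y] swap r/2=28/761: DF=(1 − 28/761·(0.972500))/(1+28/761) = 93/100 ≈ 0.930000
step 3 [1.5y] bond c/2=1/100: DF=(230769/250000 − 1/100·(0.972500+0.930000))/(1+1/100) = 8951/10000 ≈ 0.895100
step 4 [2y] zero: DF = P = 439/500 ≈ 0.878000
step 5 [2.5y] swap r/2=1469/45287: DF=(1 − 1469/45287·(0.972500+0.930000+0.895100+0.878000))/(1+1469/45287) = 8531/10000 ≈ 0.853100
step 6 [3y] bond c/2=1/200: DF=(83197/100000 − 1/200·(0.972500+0.930000+0.895100+0.878000+0.853100))/(1+1/200) = 8053/10000 ≈ 0.805300
step 7 [3.5y] swap r/2=423/12245: DF=(1 − 423/12245·(0.972500+0.930000+0.895100+0.878000+0.853100+0.805300))/(1+423/12245) = 1577/2000 ≈ 0.788500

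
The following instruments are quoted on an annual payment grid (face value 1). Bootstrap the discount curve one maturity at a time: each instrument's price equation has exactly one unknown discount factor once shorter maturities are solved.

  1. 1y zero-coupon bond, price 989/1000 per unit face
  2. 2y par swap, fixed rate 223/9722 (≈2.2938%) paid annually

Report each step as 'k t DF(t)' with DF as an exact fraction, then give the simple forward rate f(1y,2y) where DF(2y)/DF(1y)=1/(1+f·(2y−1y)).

step 1 [1y] zero: DF = P = 989/1000 ≈ 0.989000
step 2 [2y] swap r/1=223/9722: DF=(1 − 223/9722·(0.989000))/(1+223/9722) = 4777/5000 ≈ 0.955400

1 1 989/1000
2 2 4777/5000
f(1y,2y) = ((989/1000)/(4777/5000) − 1)/(1) = 168/4777 ≈ 3.5169%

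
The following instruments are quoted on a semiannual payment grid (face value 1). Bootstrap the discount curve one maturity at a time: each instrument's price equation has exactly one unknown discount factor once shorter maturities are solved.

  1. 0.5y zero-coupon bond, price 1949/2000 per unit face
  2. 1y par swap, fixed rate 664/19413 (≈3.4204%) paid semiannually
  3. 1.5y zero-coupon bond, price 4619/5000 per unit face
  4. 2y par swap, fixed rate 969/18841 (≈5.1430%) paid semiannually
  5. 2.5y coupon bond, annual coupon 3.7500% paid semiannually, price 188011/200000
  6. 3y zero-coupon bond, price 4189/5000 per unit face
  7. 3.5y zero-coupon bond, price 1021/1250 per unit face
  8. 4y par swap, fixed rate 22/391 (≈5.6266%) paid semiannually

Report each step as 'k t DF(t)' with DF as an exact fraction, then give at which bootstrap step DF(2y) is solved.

1 1/2 1949/2000
2 1 2417/2500
3 3/2 4619/5000
4 2 9031/10000
5 5/2 4267/5000
6 3 4189/5000
7 7/2 1021/1250
8 4 8009/10000
DF(2y) is solved at step 4

step 1 [0.5y] zero: DF = P = 1949/2000 ≈ 0.974500
step 2 [1y] swap r/2=332/19413: DF=(1 − 332/19413·(0.974500))/(1+332/19413) = 2417/2500 ≈ 0.966800
step 3 [1.5y] zero: DF = P = 4619/5000 ≈ 0.923800
step 4 [2y] swap r/2=969/37682: DF=(1 − 969/37682·(0.974500+0.966800+0.923800))/(1+969/37682) = 9031/10000 ≈ 0.903100
step 5 [2.5y] bond c/2=3/160: DF=(188011/200000 − 3/160·(0.974500+0.966800+0.923800+0.903100))/(1+3/160) = 4267/5000 ≈ 0.853400
step 6 [3y] zero: DF = P = 4189/5000 ≈ 0.837800
step 7 [3.5y] zero: DF = P = 1021/1250 ≈ 0.816800
step 8 [4y] swap r/2=11/391: DF=(1 − 11/391·(0.974500+0.966800+0.923800+0.903100+0.853400+0.837800+0.816800))/(1+11/391) = 8009/10000 ≈ 0.800900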